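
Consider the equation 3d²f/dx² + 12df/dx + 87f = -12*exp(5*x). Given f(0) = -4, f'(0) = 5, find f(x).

f = -2*exp(5*x)/37 - 146*cos(5*x)*exp(-2*x)/37 - 97*exp(-2*x)*sin(5*x)/185

Divide through by 3: f'' + 4f' + 29f = -4*exp(5*x).
Characteristic equation r² + 4r + 29 = 0 has discriminant (4)² - 4·(29) = -100 < 0, so r = -2 ± 5i.
Hence f_h = C1*cos(5*x)*exp(-2*x) + C2*exp(-2*x)*sin(5*x).
Try f_p = A*exp(5*x). Substituting into the equation and dividing by exp(5*x) gives A = -2/37, so f_p = -2*exp(5*x)/37.
General solution: f = -2*exp(5*x)/37 + C1*cos(5*x)*exp(-2*x) + C2*exp(-2*x)*sin(5*x).
Apply the initial conditions: f(0) = -2/37 + C1 = -4 and f'(0) = -10/37 - 2*C1 + 5*C2 = 5. Solving gives C1 = -146/37, C2 = -97/185.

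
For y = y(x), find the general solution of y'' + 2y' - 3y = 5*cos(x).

Characteristic equation r² + 2r - 3 = 0 factors as (r - 1)(r + 3) = 0, so r = 1, -3.
Hence y_h = C1*exp(x) + C2*exp(-3*x).
Try y_p = A*cos(x) + B*sin(x). Substituting and equating the coefficients of cos(x) and sin(x) gives A = -1, B = 1/2, so y_p = sin(x)/2 - cos(x).

y = sin(x)/2 - cos(x) + C1*exp(x) + C2*exp(-3*x)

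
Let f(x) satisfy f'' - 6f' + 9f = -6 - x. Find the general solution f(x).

f = -20/27 - x/9 + C1*exp(3*x) + C2*x*exp(3*x)

Characteristic equation r² - 6r + 9 = 0 has discriminant (-6)² - 4·(9) = 0, so r = 3 is a repeated root.
Hence f_h = (C1 + C2*x)*exp(3*x).
For the particular solution try f_p = A0 + A1*x. Substituting and matching coefficients of each power of x gives A0 = -20/27, A1 = -1/9, so f_p = -20/27 - x/9.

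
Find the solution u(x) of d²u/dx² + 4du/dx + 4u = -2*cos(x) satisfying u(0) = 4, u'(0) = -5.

u = -8*sin(x)/25 - 6*cos(x)/25 + 106*exp(-2*x)/25 + 19*x*exp(-2*x)/5

Characteristic equation r² + 4r + 4 = 0 has discriminant (4)² - 4·(4) = 0, so r = -2 is a repeated root.
Hence u_h = (C1 + C2*x)*exp(-2*x).
Try u_p = A*cos(x) + B*sin(x). Substituting and equating the coefficients of cos(x) and sin(x) gives A = -6/25, B = -8/25, so u_p = -8*sin(x)/25 - 6*cos(x)/25.
General solution: u = -8*sin(x)/25 - 6*cos(x)/25 + C1*exp(-2*x) + C2*x*exp(-2*x).
Apply the initial conditions: u(0) = -6/25 + C1 = 4 and u'(0) = -8/25 + C2 - 2*C1 = -5. Solving gives C1 = 106/25, C2 = 19/5.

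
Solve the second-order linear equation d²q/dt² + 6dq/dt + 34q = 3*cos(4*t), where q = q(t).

q = 2*sin(4*t)/25 + 3*cos(4*t)/50 + C1*cos(5*t)*exp(-3*t) + C2*exp(-3*t)*sin(5*t)

Characteristic equation r² + 6r + 34 = 0 has discriminant (6)² - 4·(34) = -100 < 0, so r = -3 ± 5i.
Hence q_h = C1*cos(5*t)*exp(-3*t) + C2*exp(-3*t)*sin(5*t).
Try q_p = A*cos(4*t) + B*sin(4*t). Substituting and equating the coefficients of cos(4t) and sin(4t) gives A = 3/50, B = 2/25, so q_p = 2*sin(4*t)/25 + 3*cos(4*t)/50.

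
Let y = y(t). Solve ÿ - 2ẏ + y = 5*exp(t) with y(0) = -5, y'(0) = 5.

y = -5*exp(t) + 10*t*exp(t) + 5*t**2*exp(t)/2

Characteristic equation r² - 2r + 1 = 0 has discriminant (-2)² - 4·(1) = 0, so r = 1 is a repeated root.
Hence y_h = (C1 + C2*t)*exp(t).
Since exp(t) solves the homogeneous equation (r = 1 is a root of multiplicity 2), multiply the trial by t^2. Try y_p = A*t^2*exp(t). Substituting into the equation and dividing by exp(t) gives A = 5/2, so y_p = 5*t^2*exp(t)/2.
General solution: y = C1*exp(t) + 5*t^2*exp(t)/2 + C2*t*exp(t).
Apply the initial conditions: y(0) = C1 = -5 and y'(0) = C1 + C2 = 5. Solving gives C1 = -5, C2 = 10.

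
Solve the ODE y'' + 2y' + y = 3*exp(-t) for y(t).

y = C1*exp(-t) + 3*t**2*exp(-t)/2 + C2*t*exp(-t)

Characteristic equation r² + 2r + 1 = 0 has discriminant (2)² - 4·(1) = 0, so r = -1 is a repeated root.
Hence y_h = (C1 + C2*t)*exp(-t).
Since exp(-t) solves the homogeneous equation (r = -1 is a root of multiplicity 2), multiply the trial by t^2. Try y_p = A*t^2*exp(-t). Substituting into the equation and dividing by exp(-t) gives A = 3/2, so y_p = 3*t^2*exp(-t)/2.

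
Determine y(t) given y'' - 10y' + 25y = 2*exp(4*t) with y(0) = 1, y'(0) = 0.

y = -exp(5*t) + 2*exp(4*t) - 3*t*exp(5*t)

Characteristic equation r² - 10r + 25 = 0 has discriminant (-10)² - 4·(25) = 0, so r = 5 is a repeated root.
Hence y_h = (C1 + C2*t)*exp(5*t).
Try y_p = A*exp(4*t). Substituting into the equation and dividing by exp(4*t) gives A = 2, so y_p = 2*exp(4*t).
General solution: y = 2*exp(4*t) + C1*exp(5*t) + C2*t*exp(5*t).
Apply the initial conditions: y(0) = 2 + C1 = 1 and y'(0) = 8 + C2 + 5*C1 = 0. Solving gives C1 = -1, C2 = -3.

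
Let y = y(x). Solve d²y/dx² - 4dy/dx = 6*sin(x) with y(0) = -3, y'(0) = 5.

y = -23/4 - 6*sin(x)/17 + 24*cos(x)/17 + 91*exp(4*x)/68

Characteristic equation r² - 4r = 0 factors as (r - 4)r = 0, so r = 4, 0.
Hence y_h = C1*exp(4*x) + C2.
Try y_p = A*cos(x) + B*sin(x). Substituting and equating the coefficients of cos(x) and sin(x) gives A = 24/17, B = -6/17, so y_p = -6*sin(x)/17 + 24*cos(x)/17.
General solution: y = C2 - 6*sin(x)/17 + 24*cos(x)/17 + C1*exp(4*x).
Apply the initial conditions: y(0) = 24/17 + C1 + C2 = -3 and y'(0) = -6/17 + 4*C1 = 5. Solving gives C1 = 91/68, C2 = -23/4.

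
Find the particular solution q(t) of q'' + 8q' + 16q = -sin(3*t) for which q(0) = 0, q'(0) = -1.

q = -24*exp(-4*t)/625 - 7*sin(3*t)/625 + 24*cos(3*t)/625 - 28*t*exp(-4*t)/25

Characteristic equation r² + 8r + 16 = 0 has discriminant (8)² - 4·(16) = 0, so r = -4 is a repeated root.
Hence q_h = (C1 + C2*t)*exp(-4*t).
Try q_p = A*cos(3*t) + B*sin(3*t). Substituting and equating the coefficients of cos(3t) and sin(3t) gives A = 24/625, B = -7/625, so q_p = -7*sin(3*t)/625 + 24*cos(3*t)/625.
General solution: q = -7*sin(3*t)/625 + 24*cos(3*t)/625 + C1*exp(-4*t) + C2*t*exp(-4*t).
Apply the initial conditions: q(0) = 24/625 + C1 = 0 and q'(0) = -21/625 + C2 - 4*C1 = -1. Solving gives C1 = -24/625, C2 = -28/25.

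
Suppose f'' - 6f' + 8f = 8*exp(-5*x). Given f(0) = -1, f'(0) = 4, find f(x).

f = -32*exp(2*x)/7 + 8*exp(-5*x)/63 + 31*exp(4*x)/9

Characteristic equation r² - 6r + 8 = 0 factors as (r - 2)(r - 4) = 0, so r = 2, 4.
Hence f_h = C1*exp(2*x) + C2*exp(4*x).
Try f_p = A*exp(-5*x). Substituting into the equation and dividing by exp(-5*x) gives A = 8/63, so f_p = 8*exp(-5*x)/63.
General solution: f = 8*exp(-5*x)/63 + C1*exp(2*x) + C2*exp(4*x).
Apply the initial conditions: f(0) = 8/63 + C1 + C2 = -1 and f'(0) = -40/63 + 2*C1 + 4*C2 = 4. Solving gives C1 = -32/7, C2 = 31/9.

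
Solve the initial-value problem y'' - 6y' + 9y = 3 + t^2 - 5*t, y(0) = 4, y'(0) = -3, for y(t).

Characteristic equation r² - 6r + 9 = 0 has discriminant (-6)² - 4·(9) = 0, so r = 3 is a repeated root.
Hence y_h = (C1 + C2*t)*exp(3*t).
For the particular solution try y_p = A0 + A1*t + A2*t^2. Substituting and matching coefficients of each power of t gives A0 = 1/27, A1 = -11/27, A2 = 1/9, so y_p = 1/27 - 11*t/27 + t^2/9.
General solution: y = 1/27 - 11*t/27 + t^2/9 + C1*exp(3*t) + C2*t*exp(3*t).
Apply the initial conditions: y(0) = 1/27 + C1 = 4 and y'(0) = -11/27 + C2 + 3*C1 = -3. Solving gives C1 = 107/27, C2 = -391/27.

y = 1/27 - 11*t/27 + t**2/9 + 107*exp(3*t)/27 - 391*t*exp(3*t)/27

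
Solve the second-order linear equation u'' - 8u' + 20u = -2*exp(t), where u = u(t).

Characteristic equation r² - 8r + 20 = 0 has discriminant (-8)² - 4·(20) = -16 < 0, so r = 4 ± 2i.
Hence u_h = C1*cos(2*t)*exp(4*t) + C2*exp(4*t)*sin(2*t).
Try u_p = A*exp(t). Substituting into the equation and dividing by exp(t) gives A = -2/13, so u_p = -2*exp(t)/13.

u = -2*exp(t)/13 + C1*cos(2*t)*exp(4*t) + C2*exp(4*t)*sin(2*t)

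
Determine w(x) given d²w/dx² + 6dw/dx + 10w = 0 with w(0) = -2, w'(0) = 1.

Characteristic equation r² + 6r + 10 = 0 has discriminant (6)² - 4·(10) = -4 < 0, so r = -3 ± i.
Hence w_h = C1*cos(x)*exp(-3*x) + C2*exp(-3*x)*sin(x).
Apply the initial conditions: w(0) = C1 = -2 and w'(0) = C2 - 3*C1 = 1. Solving gives C1 = -2, C2 = -5.

w = -5*exp(-3*x)*sin(x) - 2*cos(x)*exp(-3*x)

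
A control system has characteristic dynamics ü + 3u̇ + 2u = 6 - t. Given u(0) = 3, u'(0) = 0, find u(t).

u = 15/4 - exp(-t) - t/2 + exp(-2*t)/4

Characteristic equation r² + 3r + 2 = 0 factors as (r + 2)(r + 1) = 0, so r = -2, -1.
Hence u_h = C1*exp(-2*t) + C2*exp(-t).
For the particular solution try u_p = A0 + A1*t. Substituting and matching coefficients of each power of t gives A0 = 15/4, A1 = -1/2, so u_p = 15/4 - t/2.
General solution: u = 15/4 - t/2 + C1*exp(-2*t) + C2*exp(-t).
Apply the initial conditions: u(0) = 15/4 + C1 + C2 = 3 and u'(0) = -1/2 - C2 - 2*C1 = 0. Solving gives C1 = 1/4, C2 = -1.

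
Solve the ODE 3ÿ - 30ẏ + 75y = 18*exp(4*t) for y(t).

Divide through by 3: y'' - 10y' + 25y = 6*exp(4*t).
Characteristic equation r² - 10r + 25 = 0 has discriminant (-10)² - 4·(25) = 0, so r = 5 is a repeated root.
Hence y_h = (C1 + C2*t)*exp(5*t).
Try y_p = A*exp(4*t). Substituting into the equation and dividing by exp(4*t) gives A = 6, so y_p = 6*exp(4*t).

y = 6*exp(4*t) + C1*exp(5*t) + C2*t*exp(5*t)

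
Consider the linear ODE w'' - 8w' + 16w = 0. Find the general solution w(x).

Characteristic equation r² - 8r + 16 = 0 has discriminant (-8)² - 4·(16) = 0, so r = 4 is a repeated root.
Hence w_h = (C1 + C2*x)*exp(4*x).

w = C1*exp(4*x) + C2*x*exp(4*x)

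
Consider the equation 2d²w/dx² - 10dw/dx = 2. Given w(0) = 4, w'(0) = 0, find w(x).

w = 99/25 - x/5 + exp(5*x)/25

Divide through by 2: w'' - 5w' = 1.
Characteristic equation r² - 5r = 0 factors as (r - 5)r = 0, so r = 5, 0.
Hence w_h = C1*exp(5*x) + C2.
Since 0 is a characteristic root (multiplicity 1), multiply the polynomial trial by x: try w_p = A0*x. Substituting and matching coefficients of each power of x gives A0 = -1/5, so w_p = -x/5.
General solution: w = C2 - x/5 + C1*exp(5*x).
Apply the initial conditions: w(0) = C1 + C2 = 4 and w'(0) = -1/5 + 5*C1 = 0. Solving gives C1 = 1/25, C2 = 99/25.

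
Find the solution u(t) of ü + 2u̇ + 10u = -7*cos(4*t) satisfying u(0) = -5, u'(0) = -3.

Characteristic equation r² + 2r + 10 = 0 has discriminant (2)² - 4·(10) = -36 < 0, so r = -1 ± 3i.
Hence u_h = C1*cos(3*t)*exp(-t) + C2*exp(-t)*sin(3*t).
Try u_p = A*cos(4*t) + B*sin(4*t). Substituting and equating the coefficients of cos(4t) and sin(4t) gives A = 21/50, B = -14/25, so u_p = -14*sin(4*t)/25 + 21*cos(4*t)/50.
General solution: u = -14*sin(4*t)/25 + 21*cos(4*t)/50 + C1*cos(3*t)*exp(-t) + C2*exp(-t)*sin(3*t).
Apply the initial conditions: u(0) = 21/50 + C1 = -5 and u'(0) = -56/25 - C1 + 3*C2 = -3. Solving gives C1 = -271/50, C2 = -103/50.

u = -14*sin(4*t)/25 + 21*cos(4*t)/50 - 271*cos(3*t)*exp(-t)/50 - 103*exp(-t)*sin(3*t)/50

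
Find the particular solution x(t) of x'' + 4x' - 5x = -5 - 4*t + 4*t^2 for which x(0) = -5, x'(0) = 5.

x = 37/125 - 449*exp(-5*t)/250 - 12*t/25 - 7*exp(t)/2 - 4*t**2/5

Characteristic equation r² + 4r - 5 = 0 factors as (r - 1)(r + 5) = 0, so r = 1, -5.
Hence x_h = C1*exp(t) + C2*exp(-5*t).
For the particular solution try x_p = A0 + A1*t + A2*t^2. Substituting and matching coefficients of each power of t gives A0 = 37/125, A1 = -12/25, A2 = -4/5, so x_p = 37/125 - 12*t/25 - 4*t^2/5.
General solution: x = 37/125 - 12*t/25 - 4*t^2/5 + C1*exp(t) + C2*exp(-5*t).
Apply the initial conditions: x(0) = 37/125 + C1 + C2 = -5 and x'(0) = -12/25 + C1 - 5*C2 = 5. Solving gives C1 = -7/2, C2 = -449/250.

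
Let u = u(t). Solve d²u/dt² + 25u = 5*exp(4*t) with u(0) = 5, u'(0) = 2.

u = 5*exp(4*t)/41 + 62*sin(5*t)/205 + 200*cos(5*t)/41

Characteristic equation r² + 25 = 0 has discriminant (0)² - 4·(25) = -100 < 0, so r = ± 5i.
Hence u_h = C1*cos(5*t) + C2*sin(5*t).
Try u_p = A*exp(4*t). Substituting into the equation and dividing by exp(4*t) gives A = 5/41, so u_p = 5*exp(4*t)/41.
General solution: u = 5*exp(4*t)/41 + C1*cos(5*t) + C2*sin(5*t).
Apply the initial conditions: u(0) = 5/41 + C1 = 5 and u'(0) = 20/41 + 5*C2 = 2. Solving gives C1 = 200/41, C2 = 62/205.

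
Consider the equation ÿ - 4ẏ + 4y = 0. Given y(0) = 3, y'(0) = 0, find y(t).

Characteristic equation r² - 4r + 4 = 0 has discriminant (-4)² - 4·(4) = 0, so r = 2 is a repeated root.
Hence y_h = (C1 + C2*t)*exp(2*t).
Apply the initial conditions: y(0) = C1 = 3 and y'(0) = C2 + 2*C1 = 0. Solving gives C1 = 3, C2 = -6.

y = 3*exp(2*t) - 6*t*exp(2*t)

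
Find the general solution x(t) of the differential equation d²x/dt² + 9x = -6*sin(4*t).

x = 6*sin(4*t)/7 + C1*cos(3*t) + C2*sin(3*t)

Characteristic equation r² + 9 = 0 has discriminant (0)² - 4·(9) = -36 < 0, so r = ± 3i.
Hence x_h = C1*cos(3*t) + C2*sin(3*t).
Try x_p = A*cos(4*t) + B*sin(4*t). Substituting and equating the coefficients of cos(4t) and sin(4t) gives A = 0, B = 6/7, so x_p = 6*sin(4*t)/7.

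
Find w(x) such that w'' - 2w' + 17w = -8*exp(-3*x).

Characteristic equation r² - 2r + 17 = 0 has discriminant (-2)² - 4·(17) = -64 < 0, so r = 1 ± 4i.
Hence w_h = C1*cos(4*x)*exp(x) + C2*exp(x)*sin(4*x).
Try w_p = A*exp(-3*x). Substituting into the equation and dividing by exp(-3*x) gives A = -1/4, so w_p = -exp(-3*x)/4.

w = -exp(-3*x)/4 + C1*cos(4*x)*exp(x) + C2*exp(x)*sin(4*x)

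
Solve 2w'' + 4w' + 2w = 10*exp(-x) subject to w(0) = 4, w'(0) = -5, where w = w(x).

w = 4*exp(-x) - x*exp(-x) + 5*x**2*exp(-x)/2

Divide through by 2: w'' + 2w' + w = 5*exp(-x).
Characteristic equation r² + 2r + 1 = 0 has discriminant (2)² - 4·(1) = 0, so r = -1 is a repeated root.
Hence w_h = (C1 + C2*x)*exp(-x).
Since exp(-x) solves the homogeneous equation (r = -1 is a root of multiplicity 2), multiply the trial by x^2. Try w_p = A*x^2*exp(-x). Substituting into the equation and dividing by exp(-x) gives A = 5/2, so w_p = 5*x^2*exp(-x)/2.
General solution: w = C1*exp(-x) + 5*x^2*exp(-x)/2 + C2*x*exp(-x).
Apply the initial conditions: w(0) = C1 = 4 and w'(0) = C2 - C1 = -5. Solving gives C1 = 4, C2 = -1.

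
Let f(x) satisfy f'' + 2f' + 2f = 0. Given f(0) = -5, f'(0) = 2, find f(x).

f = -5*cos(x)*exp(-x) - 3*exp(-x)*sin(x)

Characteristic equation r² + 2r + 2 = 0 has discriminant (2)² - 4·(2) = -4 < 0, so r = -1 ± i.
Hence f_h = C1*cos(x)*exp(-x) + C2*exp(-x)*sin(x).
Apply the initial conditions: f(0) = C1 = -5 and f'(0) = C2 - C1 = 2. Solving gives C1 = -5, C2 = -3.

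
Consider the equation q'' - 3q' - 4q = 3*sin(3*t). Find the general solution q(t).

Characteristic equation r² - 3r - 4 = 0 factors as (r - 4)(r + 1) = 0, so r = 4, -1.
Hence q_h = C1*exp(4*t) + C2*exp(-t).
Try q_p = A*cos(3*t) + B*sin(3*t). Substituting and equating the coefficients of cos(3t) and sin(3t) gives A = 27/250, B = -39/250, so q_p = -39*sin(3*t)/250 + 27*cos(3*t)/250.

q = -39*sin(3*t)/250 + 27*cos(3*t)/250 + C1*exp(4*t) + C2*exp(-t)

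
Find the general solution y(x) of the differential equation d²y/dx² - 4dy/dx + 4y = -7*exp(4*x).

y = -7*exp(4*x)/4 + C1*exp(2*x) + C2*x*exp(2*x)

Characteristic equation r² - 4r + 4 = 0 has discriminant (-4)² - 4·(4) = 0, so r = 2 is a repeated root.
Hence y_h = (C1 + C2*x)*exp(2*x).
Try y_p = A*exp(4*x). Substituting into the equation and dividing by exp(4*x) gives A = -7/4, so y_p = -7*exp(4*x)/4.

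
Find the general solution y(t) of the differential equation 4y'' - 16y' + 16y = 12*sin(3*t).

y = -15*sin(3*t)/169 + 36*cos(3*t)/169 + C1*exp(2*t) + C2*t*exp(2*t)

Divide through by 4: y'' - 4y' + 4y = 3*sin(3*t).
Characteristic equation r² - 4r + 4 = 0 has discriminant (-4)² - 4·(4) = 0, so r = 2 is a repeated root.
Hence y_h = (C1 + C2*t)*exp(2*t).
Try y_p = A*cos(3*t) + B*sin(3*t). Substituting and equating the coefficients of cos(3t) and sin(3t) gives A = 36/169, B = -15/169, so y_p = -15*sin(3*t)/169 + 36*cos(3*t)/169.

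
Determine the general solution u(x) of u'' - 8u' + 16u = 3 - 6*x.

u = -3*x/8 + C1*exp(4*x) + C2*x*exp(4*x)

Characteristic equation r² - 8r + 16 = 0 has discriminant (-8)² - 4·(16) = 0, so r = 4 is a repeated root.
Hence u_h = (C1 + C2*x)*exp(4*x).
For the particular solution try u_p = A0 + A1*x. Substituting and matching coefficients of each power of x gives A0 = 0, A1 = -3/8, so u_p = -3*x/8.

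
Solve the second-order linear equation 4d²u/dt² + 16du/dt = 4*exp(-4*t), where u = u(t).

Divide through by 4: u'' + 4u' = exp(-4*t).
Characteristic equation r² + 4r = 0 factors as (r + 4)r = 0, so r = -4, 0.
Hence u_h = C1*exp(-4*t) + C2.
Since exp(-4*t) solves the homogeneous equation (r = -4 is a root of multiplicity 1), multiply the trial by t. Try u_p = A*t*exp(-4*t). Substituting into the equation and dividing by exp(-4*t) gives A = -1/4, so u_p = -t*exp(-4*t)/4.

u = C2 + C1*exp(-4*t) - t*exp(-4*t)/4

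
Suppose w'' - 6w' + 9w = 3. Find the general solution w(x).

Characteristic equation r² - 6r + 9 = 0 has discriminant (-6)² - 4·(9) = 0, so r = 3 is a repeated root.
Hence w_h = (C1 + C2*x)*exp(3*x).
For the particular solution try w_p = A0. Substituting and matching coefficients of each power of x gives A0 = 1/3, so w_p = 1/3.

w = 1/3 + C1*exp(3*x) + C2*x*exp(3*x)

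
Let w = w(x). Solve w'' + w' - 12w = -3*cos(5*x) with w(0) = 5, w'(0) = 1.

w = -15*sin(5*x)/1394 + 111*cos(5*x)/1394 + 562*exp(-4*x)/287 + 705*exp(3*x)/238

Characteristic equation r² + r - 12 = 0 factors as (r + 4)(r - 3) = 0, so r = -4, 3.
Hence w_h = C1*exp(-4*x) + C2*exp(3*x).
Try w_p = A*cos(5*x) + B*sin(5*x). Substituting and equating the coefficients of cos(5x) and sin(5x) gives A = 111/1394, B = -15/1394, so w_p = -15*sin(5*x)/1394 + 111*cos(5*x)/1394.
General solution: w = -15*sin(5*x)/1394 + 111*cos(5*x)/1394 + C1*exp(-4*x) + C2*exp(3*x).
Apply the initial conditions: w(0) = 111/1394 + C1 + C2 = 5 and w'(0) = -75/1394 - 4*C1 + 3*C2 = 1. Solving gives C1 = 562/287, C2 = 705/238.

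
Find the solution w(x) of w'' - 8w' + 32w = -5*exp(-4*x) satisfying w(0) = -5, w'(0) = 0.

Characteristic equation r² - 8r + 32 = 0 has discriminant (-8)² - 4·(32) = -64 < 0, so r = 4 ± 4i.
Hence w_h = C1*cos(4*x)*exp(4*x) + C2*exp(4*x)*sin(4*x).
Try w_p = A*exp(-4*x). Substituting into the equation and dividing by exp(-4*x) gives A = -1/16, so w_p = -exp(-4*x)/16.
General solution: w = -exp(-4*x)/16 + C1*cos(4*x)*exp(4*x) + C2*exp(4*x)*sin(4*x).
Apply the initial conditions: w(0) = -1/16 + C1 = -5 and w'(0) = 1/4 + 4*C1 + 4*C2 = 0. Solving gives C1 = -79/16, C2 = 39/8.

w = -exp(-4*x)/16 - 79*cos(4*x)*exp(4*x)/16 + 39*exp(4*x)*sin(4*x)/8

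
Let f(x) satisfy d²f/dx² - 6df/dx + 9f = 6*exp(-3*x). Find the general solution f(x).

f = exp(-3*x)/6 + C1*exp(3*x) + C2*x*exp(3*x)

Characteristic equation r² - 6r + 9 = 0 has discriminant (-6)² - 4·(9) = 0, so r = 3 is a repeated root.
Hence f_h = (C1 + C2*x)*exp(3*x).
Try f_p = A*exp(-3*x). Substituting into the equation and dividing by exp(-3*x) gives A = 1/6, so f_p = exp(-3*x)/6.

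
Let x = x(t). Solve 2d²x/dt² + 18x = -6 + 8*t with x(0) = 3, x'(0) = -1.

x = -1/3 - 13*sin(3*t)/27 + 4*t/9 + 10*cos(3*t)/3

Divide through by 2: x'' + 9x = -3 + 4*t.
Characteristic equation r² + 9 = 0 has discriminant (0)² - 4·(9) = -36 < 0, so r = ± 3i.
Hence x_h = C1*cos(3*t) + C2*sin(3*t).
For the particular solution try x_p = A0 + A1*t. Substituting and matching coefficients of each power of t gives A0 = -1/3, A1 = 4/9, so x_p = -1/3 + 4*t/9.
General solution: x = -1/3 + 4*t/9 + C1*cos(3*t) + C2*sin(3*t).
Apply the initial conditions: x(0) = -1/3 + C1 = 3 and x'(0) = 4/9 + 3*C2 = -1. Solving gives C1 = 10/3, C2 = -13/27.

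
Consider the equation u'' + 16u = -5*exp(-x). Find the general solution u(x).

Characteristic equation r² + 16 = 0 has discriminant (0)² - 4·(16) = -64 < 0, so r = ± 4i.
Hence u_h = C1*cos(4*x) + C2*sin(4*x).
Try u_p = A*exp(-x). Substituting into the equation and dividing by exp(-x) gives A = -5/17, so u_p = -5*exp(-x)/17.

u = -5*exp(-x)/17 + C1*cos(4*x) + C2*sin(4*x)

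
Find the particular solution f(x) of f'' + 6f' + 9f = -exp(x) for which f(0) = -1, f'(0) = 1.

f = -15*exp(-3*x)/16 - exp(x)/16 - 7*x*exp(-3*x)/4

Characteristic equation r² + 6r + 9 = 0 has discriminant (6)² - 4·(9) = 0, so r = -3 is a repeated root.
Hence f_h = (C1 + C2*x)*exp(-3*x).
Try f_p = A*exp(x). Substituting into the equation and dividing by exp(x) gives A = -1/16, so f_p = -exp(x)/16.
General solution: f = -exp(x)/16 + C1*exp(-3*x) + C2*x*exp(-3*x).
Apply the initial conditions: f(0) = -1/16 + C1 = -1 and f'(0) = -1/16 + C2 - 3*C1 = 1. Solving gives C1 = -15/16, C2 = -7/4.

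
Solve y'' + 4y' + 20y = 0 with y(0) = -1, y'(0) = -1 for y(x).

Characteristic equation r² + 4r + 20 = 0 has discriminant (4)² - 4·(20) = -64 < 0, so r = -2 ± 4i.
Hence y_h = C1*cos(4*x)*exp(-2*x) + C2*exp(-2*x)*sin(4*x).
Apply the initial conditions: y(0) = C1 = -1 and y'(0) = -2*C1 + 4*C2 = -1. Solving gives C1 = -1, C2 = -3/4.

y = -cos(4*x)*exp(-2*x) - 3*exp(-2*x)*sin(4*x)/4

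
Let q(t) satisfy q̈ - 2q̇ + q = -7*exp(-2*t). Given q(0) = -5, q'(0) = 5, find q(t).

q = -38*exp(t)/9 - 7*exp(-2*t)/9 + 23*t*exp(t)/3

Characteristic equation r² - 2r + 1 = 0 has discriminant (-2)² - 4·(1) = 0, so r = 1 is a repeated root.
Hence q_h = (C1 + C2*t)*exp(t).
Try q_p = A*exp(-2*t). Substituting into the equation and dividing by exp(-2*t) gives A = -7/9, so q_p = -7*exp(-2*t)/9.
General solution: q = -7*exp(-2*t)/9 + C1*exp(t) + C2*t*exp(t).
Apply the initial conditions: q(0) = -7/9 + C1 = -5 and q'(0) = 14/9 + C1 + C2 = 5. Solving gives C1 = -38/9, C2 = 23/3.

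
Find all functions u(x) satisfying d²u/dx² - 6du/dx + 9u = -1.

Characteristic equation r² - 6r + 9 = 0 has discriminant (-6)² - 4·(9) = 0, so r = 3 is a repeated root.
Hence u_h = (C1 + C2*x)*exp(3*x).
For the particular solution try u_p = A0. Substituting and matching coefficients of each power of x gives A0 = -1/9, so u_p = -1/9.

u = -1/9 + C1*exp(3*x) + C2*x*exp(3*x)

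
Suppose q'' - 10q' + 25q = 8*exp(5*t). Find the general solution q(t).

Characteristic equation r² - 10r + 25 = 0 has discriminant (-10)² - 4·(25) = 0, so r = 5 is a repeated root.
Hence q_h = (C1 + C2*t)*exp(5*t).
Since exp(5*t) solves the homogeneous equation (r = 5 is a root of multiplicity 2), multiply the trial by t^2. Try q_p = A*t^2*exp(5*t). Substituting into the equation and dividing by exp(5*t) gives A = 4, so q_p = 4*t^2*exp(5*t).

q = C1*exp(5*t) + 4*t**2*exp(5*t) + C2*t*exp(5*t)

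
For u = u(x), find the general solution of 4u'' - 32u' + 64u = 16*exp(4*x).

Divide through by 4: u'' - 8u' + 16u = 4*exp(4*x).
Characteristic equation r² - 8r + 16 = 0 has discriminant (-8)² - 4·(16) = 0, so r = 4 is a repeated root.
Hence u_h = (C1 + C2*x)*exp(4*x).
Since exp(4*x) solves the homogeneous equation (r = 4 is a root of multiplicity 2), multiply the trial by x^2. Try u_p = A*x^2*exp(4*x). Substituting into the equation and dividing by exp(4*x) gives A = 2, so u_p = 2*x^2*exp(4*x).

u = C1*exp(4*x) + 2*x**2*exp(4*x) + C2*x*exp(4*x)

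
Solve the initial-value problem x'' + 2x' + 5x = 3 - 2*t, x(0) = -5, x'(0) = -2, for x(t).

Characteristic equation r² + 2r + 5 = 0 has discriminant (2)² - 4·(5) = -16 < 0, so r = -1 ± 2i.
Hence x_h = C1*cos(2*t)*exp(-t) + C2*exp(-t)*sin(2*t).
For the particular solution try x_p = A0 + A1*t. Substituting and matching coefficients of each power of t gives A0 = 19/25, A1 = -2/5, so x_p = 19/25 - 2*t/5.
General solution: x = 19/25 - 2*t/5 + C1*cos(2*t)*exp(-t) + C2*exp(-t)*sin(2*t).
Apply the initial conditions: x(0) = 19/25 + C1 = -5 and x'(0) = -2/5 - C1 + 2*C2 = -2. Solving gives C1 = -144/25, C2 = -92/25.

x = 19/25 - 2*t/5 - 144*cos(2*t)*exp(-t)/25 - 92*exp(-t)*sin(2*t)/25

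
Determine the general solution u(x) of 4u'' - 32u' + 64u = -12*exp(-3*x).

u = -3*exp(-3*x)/49 + C1*exp(4*x) + C2*x*exp(4*x)

Divide through by 4: u'' - 8u' + 16u = -3*exp(-3*x).
Characteristic equation r² - 8r + 16 = 0 has discriminant (-8)² - 4·(16) = 0, so r = 4 is a repeated root.
Hence u_h = (C1 + C2*x)*exp(4*x).
Try u_p = A*exp(-3*x). Substituting into the equation and dividing by exp(-3*x) gives A = -3/49, so u_p = -3*exp(-3*x)/49.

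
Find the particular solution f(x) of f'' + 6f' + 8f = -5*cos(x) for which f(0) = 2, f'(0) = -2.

f = 4*exp(-2*x) - 27*exp(-4*x)/17 - 7*cos(x)/17 - 6*sin(x)/17

Characteristic equation r² + 6r + 8 = 0 factors as (r + 2)(r + 4) = 0, so r = -2, -4.
Hence f_h = C1*exp(-2*x) + C2*exp(-4*x).
Try f_p = A*cos(x) + B*sin(x). Substituting and equating the coefficients of cos(x) and sin(x) gives A = -7/17, B = -6/17, so f_p = -7*cos(x)/17 - 6*sin(x)/17.
General solution: f = -7*cos(x)/17 - 6*sin(x)/17 + C1*exp(-2*x) + C2*exp(-4*x).
Apply the initial conditions: f(0) = -7/17 + C1 + C2 = 2 and f'(0) = -6/17 - 4*C2 - 2*C1 = -2. Solving gives C1 = 4, C2 = -27/17.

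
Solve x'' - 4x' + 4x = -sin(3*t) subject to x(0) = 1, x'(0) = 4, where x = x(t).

x = -12*cos(3*t)/169 + 5*sin(3*t)/169 + 181*exp(2*t)/169 + 23*t*exp(2*t)/13

Characteristic equation r² - 4r + 4 = 0 has discriminant (-4)² - 4·(4) = 0, so r = 2 is a repeated root.
Hence x_h = (C1 + C2*t)*exp(2*t).
Try x_p = A*cos(3*t) + B*sin(3*t). Substituting and equating the coefficients of cos(3t) and sin(3t) gives A = -12/169, B = 5/169, so x_p = -12*cos(3*t)/169 + 5*sin(3*t)/169.
General solution: x = -12*cos(3*t)/169 + 5*sin(3*t)/169 + C1*exp(2*t) + C2*t*exp(2*t).
Apply the initial conditions: x(0) = -12/169 + C1 = 1 and x'(0) = 15/169 + C2 + 2*C1 = 4. Solving gives C1 = 181/169, C2 = 23/13.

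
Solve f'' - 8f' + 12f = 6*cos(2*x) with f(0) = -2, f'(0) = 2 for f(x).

Characteristic equation r² - 8r + 12 = 0 factors as (r - 6)(r - 2) = 0, so r = 6, 2.
Hence f_h = C1*exp(6*x) + C2*exp(2*x).
Try f_p = A*cos(2*x) + B*sin(2*x). Substituting and equating the coefficients of cos(2x) and sin(2x) gives A = 3/20, B = -3/10, so f_p = -3*sin(2*x)/10 + 3*cos(2*x)/20.
General solution: f = -3*sin(2*x)/10 + 3*cos(2*x)/20 + C1*exp(6*x) + C2*exp(2*x).
Apply the initial conditions: f(0) = 3/20 + C1 + C2 = -2 and f'(0) = -3/5 + 2*C2 + 6*C1 = 2. Solving gives C1 = 69/40, C2 = -31/8.

f = -31*exp(2*x)/8 - 3*sin(2*x)/10 + 3*cos(2*x)/20 + 69*exp(6*x)/40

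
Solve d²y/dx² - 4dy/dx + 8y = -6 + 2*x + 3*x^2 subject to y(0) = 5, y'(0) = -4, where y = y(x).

Characteristic equation r² - 4r + 8 = 0 has discriminant (-4)² - 4·(8) = -16 < 0, so r = 2 ± 2i.
Hence y_h = C1*cos(2*x)*exp(2*x) + C2*exp(2*x)*sin(2*x).
For the particular solution try y_p = A0 + A1*x + A2*x^2. Substituting and matching coefficients of each power of x gives A0 = -17/32, A1 = 5/8, A2 = 3/8, so y_p = -17/32 + 3*x^2/8 + 5*x/8.
General solution: y = -17/32 + 3*x^2/8 + 5*x/8 + C1*cos(2*x)*exp(2*x) + C2*exp(2*x)*sin(2*x).
Apply the initial conditions: y(0) = -17/32 + C1 = 5 and y'(0) = 5/8 + 2*C1 + 2*C2 = -4. Solving gives C1 = 177/32, C2 = -251/32.

y = -17/32 + 3*x**2/8 + 5*x/8 - 251*exp(2*x)*sin(2*x)/32 + 177*cos(2*x)*exp(2*x)/32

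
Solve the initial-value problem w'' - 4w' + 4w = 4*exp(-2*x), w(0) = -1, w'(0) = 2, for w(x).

w = -5*exp(2*x)/4 + exp(-2*x)/4 + 5*x*exp(2*x)

Characteristic equation r² - 4r + 4 = 0 has discriminant (-4)² - 4·(4) = 0, so r = 2 is a repeated root.
Hence w_h = (C1 + C2*x)*exp(2*x).
Try w_p = A*exp(-2*x). Substituting into the equation and dividing by exp(-2*x) gives A = 1/4, so w_p = exp(-2*x)/4.
General solution: w = exp(-2*x)/4 + C1*exp(2*x) + C2*x*exp(2*x).
Apply the initial conditions: w(0) = 1/4 + C1 = -1 and w'(0) = -1/2 + C2 + 2*C1 = 2. Solving gives C1 = -5/4, C2 = 5.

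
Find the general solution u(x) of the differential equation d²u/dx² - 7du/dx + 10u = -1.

u = -1/10 + C1*exp(2*x) + C2*exp(5*x)

Characteristic equation r² - 7r + 10 = 0 factors as (r - 2)(r - 5) = 0, so r = 2, 5.
Hence u_h = C1*exp(2*x) + C2*exp(5*x).
For the particular solution try u_p = A0. Substituting and matching coefficients of each power of x gives A0 = -1/10, so u_p = -1/10.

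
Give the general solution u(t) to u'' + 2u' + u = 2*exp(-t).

u = C1*exp(-t) + t**2*exp(-t) + C2*t*exp(-t)

Characteristic equation r² + 2r + 1 = 0 has discriminant (2)² - 4·(1) = 0, so r = -1 is a repeated root.
Hence u_h = (C1 + C2*t)*exp(-t).
Since exp(-t) solves the homogeneous equation (r = -1 is a root of multiplicity 2), multiply the trial by t^2. Try u_p = A*t^2*exp(-t). Substituting into the equation and dividing by exp(-t) gives A = 1, so u_p = t^2*exp(-t).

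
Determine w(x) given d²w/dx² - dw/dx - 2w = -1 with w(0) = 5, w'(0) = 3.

Characteristic equation r² - r - 2 = 0 factors as (r - 2)(r + 1) = 0, so r = 2, -1.
Hence w_h = C1*exp(2*x) + C2*exp(-x).
For the particular solution try w_p = A0. Substituting and matching coefficients of each power of x gives A0 = 1/2, so w_p = 1/2.
General solution: w = 1/2 + C1*exp(2*x) + C2*exp(-x).
Apply the initial conditions: w(0) = 1/2 + C1 + C2 = 5 and w'(0) = -C2 + 2*C1 = 3. Solving gives C1 = 5/2, C2 = 2.

w = 1/2 + 2*exp(-x) + 5*exp(2*x)/2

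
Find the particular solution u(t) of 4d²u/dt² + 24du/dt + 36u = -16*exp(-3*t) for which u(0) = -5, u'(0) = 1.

u = -5*exp(-3*t) - 14*t*exp(-3*t) - 2*t**2*exp(-3*t)

Divide through by 4: u'' + 6u' + 9u = -4*exp(-3*t).
Characteristic equation r² + 6r + 9 = 0 has discriminant (6)² - 4·(9) = 0, so r = -3 is a repeated root.
Hence u_h = (C1 + C2*t)*exp(-3*t).
Since exp(-3*t) solves the homogeneous equation (r = -3 is a root of multiplicity 2), multiply the trial by t^2. Try u_p = A*t^2*exp(-3*t). Substituting into the equation and dividing by exp(-3*t) gives A = -2, so u_p = -2*t^2*exp(-3*t).
General solution: u = C1*exp(-3*t) - 2*t^2*exp(-3*t) + C2*t*exp(-3*t).
Apply the initial conditions: u(0) = C1 = -5 and u'(0) = C2 - 3*C1 = 1. Solving gives C1 = -5, C2 = -14.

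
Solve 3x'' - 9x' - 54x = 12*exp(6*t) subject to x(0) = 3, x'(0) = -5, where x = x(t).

Divide through by 3: x'' - 3x' - 18x = 4*exp(6*t).
Characteristic equation r² - 3r - 18 = 0 factors as (r - 6)(r + 3) = 0, so r = 6, -3.
Hence x_h = C1*exp(6*t) + C2*exp(-3*t).
Since exp(6*t) solves the homogeneous equation (r = 6 is a root of multiplicity 1), multiply the trial by t. Try x_p = A*t*exp(6*t). Substituting into the equation and dividing by exp(6*t) gives A = 4/9, so x_p = 4*t*exp(6*t)/9.
General solution: x = C1*exp(6*t) + C2*exp(-3*t) + 4*t*exp(6*t)/9.
Apply the initial conditions: x(0) = C1 + C2 = 3 and x'(0) = 4/9 - 3*C2 + 6*C1 = -5. Solving gives C1 = 32/81, C2 = 211/81.

x = 32*exp(6*t)/81 + 211*exp(-3*t)/81 + 4*t*exp(6*t)/9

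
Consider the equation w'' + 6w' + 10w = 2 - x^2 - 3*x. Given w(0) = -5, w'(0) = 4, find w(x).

Characteristic equation r² + 6r + 10 = 0 has discriminant (6)² - 4·(10) = -4 < 0, so r = -3 ± i.
Hence w_h = C1*cos(x)*exp(-3*x) + C2*exp(-3*x)*sin(x).
For the particular solution try w_p = A0 + A1*x + A2*x^2. Substituting and matching coefficients of each power of x gives A0 = 41/125, A1 = -9/50, A2 = -1/10, so w_p = 41/125 - 9*x/50 - x^2/10.
General solution: w = 41/125 - 9*x/50 - x^2/10 + C1*cos(x)*exp(-3*x) + C2*exp(-3*x)*sin(x).
Apply the initial conditions: w(0) = 41/125 + C1 = -5 and w'(0) = -9/50 + C2 - 3*C1 = 4. Solving gives C1 = -666/125, C2 = -2951/250.

w = 41/125 - 9*x/50 - x**2/10 - 2951*exp(-3*x)*sin(x)/250 - 666*cos(x)*exp(-3*x)/125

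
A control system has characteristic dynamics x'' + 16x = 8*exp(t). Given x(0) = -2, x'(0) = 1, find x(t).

Characteristic equation r² + 16 = 0 has discriminant (0)² - 4·(16) = -64 < 0, so r = ± 4i.
Hence x_h = C1*cos(4*t) + C2*sin(4*t).
Try x_p = A*exp(t). Substituting into the equation and dividing by exp(t) gives A = 8/17, so x_p = 8*exp(t)/17.
General solution: x = 8*exp(t)/17 + C1*cos(4*t) + C2*sin(4*t).
Apply the initial conditions: x(0) = 8/17 + C1 = -2 and x'(0) = 8/17 + 4*C2 = 1. Solving gives C1 = -42/17, C2 = 9/68.

x = -42*cos(4*t)/17 + 8*exp(t)/17 + 9*sin(4*t)/68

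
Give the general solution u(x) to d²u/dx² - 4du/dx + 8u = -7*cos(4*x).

Characteristic equation r² - 4r + 8 = 0 has discriminant (-4)² - 4·(8) = -16 < 0, so r = 2 ± 2i.
Hence u_h = C1*cos(2*x)*exp(2*x) + C2*exp(2*x)*sin(2*x).
Try u_p = A*cos(4*x) + B*sin(4*x). Substituting and equating the coefficients of cos(4x) and sin(4x) gives A = 7/40, B = 7/20, so u_p = 7*sin(4*x)/20 + 7*cos(4*x)/40.

u = 7*sin(4*x)/20 + 7*cos(4*x)/40 + C1*cos(2*x)*exp(2*x) + C2*exp(2*x)*sin(2*x)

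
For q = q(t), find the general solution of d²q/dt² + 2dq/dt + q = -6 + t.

q = -8 + t + C1*exp(-t) + C2*t*exp(-t)

Characteristic equation r² + 2r + 1 = 0 has discriminant (2)² - 4·(1) = 0, so r = -1 is a repeated root.
Hence q_h = (C1 + C2*t)*exp(-t).
For the particular solution try q_p = A0 + A1*t. Substituting and matching coefficients of each power of t gives A0 = -8, A1 = 1, so q_p = -8 + t.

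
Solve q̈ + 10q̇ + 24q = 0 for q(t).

Characteristic equation r² + 10r + 24 = 0 factors as (r + 4)(r + 6) = 0, so r = -4, -6.
Hence q_h = C1*exp(-4*t) + C2*exp(-6*t).

q = C1*exp(-4*t) + C2*exp(-6*t)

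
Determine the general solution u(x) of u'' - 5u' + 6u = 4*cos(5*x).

u = -50*sin(5*x)/493 - 38*cos(5*x)/493 + C1*exp(2*x) + C2*exp(3*x)

Characteristic equation r² - 5r + 6 = 0 factors as (r - 2)(r - 3) = 0, so r = 2, 3.
Hence u_h = C1*exp(2*x) + C2*exp(3*x).
Try u_p = A*cos(5*x) + B*sin(5*x). Substituting and equating the coefficients of cos(5x) and sin(5x) gives A = -38/493, B = -50/493, so u_p = -50*sin(5*x)/493 - 38*cos(5*x)/493.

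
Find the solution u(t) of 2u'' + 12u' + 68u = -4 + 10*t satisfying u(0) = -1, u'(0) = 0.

u = -49/578 + 5*t/34 - 836*exp(-3*t)*sin(5*t)/1445 - 529*cos(5*t)*exp(-3*t)/578

Divide through by 2: u'' + 6u' + 34u = -2 + 5*t.
Characteristic equation r² + 6r + 34 = 0 has discriminant (6)² - 4·(34) = -100 < 0, so r = -3 ± 5i.
Hence u_h = C1*cos(5*t)*exp(-3*t) + C2*exp(-3*t)*sin(5*t).
For the particular solution try u_p = A0 + A1*t. Substituting and matching coefficients of each power of t gives A0 = -49/578, A1 = 5/34, so u_p = -49/578 + 5*t/34.
General solution: u = -49/578 + 5*t/34 + C1*cos(5*t)*exp(-3*t) + C2*exp(-3*t)*sin(5*t).
Apply the initial conditions: u(0) = -49/578 + C1 = -1 and u'(0) = 5/34 - 3*C1 + 5*C2 = 0. Solving gives C1 = -529/578, C2 = -836/1445.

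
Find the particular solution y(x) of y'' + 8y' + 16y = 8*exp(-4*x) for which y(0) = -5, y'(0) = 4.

Characteristic equation r² + 8r + 16 = 0 has discriminant (8)² - 4·(16) = 0, so r = -4 is a repeated root.
Hence y_h = (C1 + C2*x)*exp(-4*x).
Since exp(-4*x) solves the homogeneous equation (r = -4 is a root of multiplicity 2), multiply the trial by x^2. Try y_p = A*x^2*exp(-4*x). Substituting into the equation and dividing by exp(-4*x) gives A = 4, so y_p = 4*x^2*exp(-4*x).
General solution: y = C1*exp(-4*x) + 4*x^2*exp(-4*x) + C2*x*exp(-4*x).
Apply the initial conditions: y(0) = C1 = -5 and y'(0) = C2 - 4*C1 = 4. Solving gives C1 = -5, C2 = -16.

y = -5*exp(-4*x) - 16*x*exp(-4*x) + 4*x**2*exp(-4*x)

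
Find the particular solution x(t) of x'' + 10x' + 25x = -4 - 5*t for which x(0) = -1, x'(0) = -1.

Characteristic equation r² + 10r + 25 = 0 has discriminant (10)² - 4·(25) = 0, so r = -5 is a repeated root.
Hence x_h = (C1 + C2*t)*exp(-5*t).
For the particular solution try x_p = A0 + A1*t. Substituting and matching coefficients of each power of t gives A0 = -2/25, A1 = -1/5, so x_p = -2/25 - t/5.
General solution: x = -2/25 - t/5 + C1*exp(-5*t) + C2*t*exp(-5*t).
Apply the initial conditions: x(0) = -2/25 + C1 = -1 and x'(0) = -1/5 + C2 - 5*C1 = -1. Solving gives C1 = -23/25, C2 = -27/5.

x = -2/25 - 23*exp(-5*t)/25 - t/5 - 27*t*exp(-5*t)/5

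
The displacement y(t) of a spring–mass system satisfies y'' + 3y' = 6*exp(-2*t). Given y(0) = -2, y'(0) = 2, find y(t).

Characteristic equation r² + 3r = 0 factors as (r + 3)r = 0, so r = -3, 0.
Hence y_h = C1*exp(-3*t) + C2.
Try y_p = A*exp(-2*t). Substituting into the equation and dividing by exp(-2*t) gives A = -3, so y_p = -3*exp(-2*t).
General solution: y = C2 - 3*exp(-2*t) + C1*exp(-3*t).
Apply the initial conditions: y(0) = -3 + C1 + C2 = -2 and y'(0) = 6 - 3*C1 = 2. Solving gives C1 = 4/3, C2 = -1/3.

y = -1/3 - 3*exp(-2*t) + 4*exp(-3*t)/3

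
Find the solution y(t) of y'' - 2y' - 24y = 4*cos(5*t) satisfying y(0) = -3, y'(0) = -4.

Characteristic equation r² - 2r - 24 = 0 factors as (r - 6)(r + 4) = 0, so r = 6, -4.
Hence y_h = C1*exp(6*t) + C2*exp(-4*t).
Try y_p = A*cos(5*t) + B*sin(5*t). Substituting and equating the coefficients of cos(5t) and sin(5t) gives A = -196/2501, B = -40/2501, so y_p = -196*cos(5*t)/2501 - 40*sin(5*t)/2501.
General solution: y = -196*cos(5*t)/2501 - 40*sin(5*t)/2501 + C1*exp(6*t) + C2*exp(-4*t).
Apply the initial conditions: y(0) = -196/2501 + C1 + C2 = -3 and y'(0) = -200/2501 - 4*C2 + 6*C1 = -4. Solving gives C1 = -476/305, C2 = -279/205.

y = -476*exp(6*t)/305 - 279*exp(-4*t)/205 - 196*cos(5*t)/2501 - 40*sin(5*t)/2501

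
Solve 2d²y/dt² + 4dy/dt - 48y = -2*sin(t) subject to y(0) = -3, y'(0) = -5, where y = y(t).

Divide through by 2: y'' + 2y' - 24y = -sin(t).
Characteristic equation r² + 2r - 24 = 0 factors as (r + 6)(r - 4) = 0, so r = -6, 4.
Hence y_h = C1*exp(-6*t) + C2*exp(4*t).
Try y_p = A*cos(t) + B*sin(t). Substituting and equating the coefficients of cos(t) and sin(t) gives A = 2/629, B = 25/629, so y_p = 2*cos(t)/629 + 25*sin(t)/629.
General solution: y = 2*cos(t)/629 + 25*sin(t)/629 + C1*exp(-6*t) + C2*exp(4*t).
Apply the initial conditions: y(0) = 2/629 + C1 + C2 = -3 and y'(0) = 25/629 - 6*C1 + 4*C2 = -5. Solving gives C1 = -129/185, C2 = -196/85.

y = -196*exp(4*t)/85 - 129*exp(-6*t)/185 + 2*cos(t)/629 + 25*sin(t)/629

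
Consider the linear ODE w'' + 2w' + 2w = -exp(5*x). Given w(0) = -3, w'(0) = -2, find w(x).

Characteristic equation r² + 2r + 2 = 0 has discriminant (2)² - 4·(2) = -4 < 0, so r = -1 ± i.
Hence w_h = C1*cos(x)*exp(-x) + C2*exp(-x)*sin(x).
Try w_p = A*exp(5*x). Substituting into the equation and dividing by exp(5*x) gives A = -1/37, so w_p = -exp(5*x)/37.
General solution: w = -exp(5*x)/37 + C1*cos(x)*exp(-x) + C2*exp(-x)*sin(x).
Apply the initial conditions: w(0) = -1/37 + C1 = -3 and w'(0) = -5/37 + C2 - C1 = -2. Solving gives C1 = -110/37, C2 = -179/37.

w = -exp(5*x)/37 - 179*exp(-x)*sin(x)/37 - 110*cos(x)*exp(-x)/37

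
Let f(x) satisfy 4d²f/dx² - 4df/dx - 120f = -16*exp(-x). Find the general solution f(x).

Divide through by 4: f'' - f' - 30f = -4*exp(-x).
Characteristic equation r² - r - 30 = 0 factors as (r - 6)(r + 5) = 0, so r = 6, -5.
Hence f_h = C1*exp(6*x) + C2*exp(-5*x).
Try f_p = A*exp(-x). Substituting into the equation and dividing by exp(-x) gives A = 1/7, so f_p = exp(-x)/7.

f = exp(-x)/7 + C1*exp(6*x) + C2*exp(-5*x)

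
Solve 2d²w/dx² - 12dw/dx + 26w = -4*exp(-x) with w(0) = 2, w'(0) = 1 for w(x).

w = -exp(-x)/10 - 27*exp(3*x)*sin(2*x)/10 + 21*cos(2*x)*exp(3*x)/10

Divide through by 2: w'' - 6w' + 13w = -2*exp(-x).
Characteristic equation r² - 6r + 13 = 0 has discriminant (-6)² - 4·(13) = -16 < 0, so r = 3 ± 2i.
Hence w_h = C1*cos(2*x)*exp(3*x) + C2*exp(3*x)*sin(2*x).
Try w_p = A*exp(-x). Substituting into the equation and dividing by exp(-x) gives A = -1/10, so w_p = -exp(-x)/10.
General solution: w = -exp(-x)/10 + C1*cos(2*x)*exp(3*x) + C2*exp(3*x)*sin(2*x).
Apply the initial conditions: w(0) = -1/10 + C1 = 2 and w'(0) = 1/10 + 2*C2 + 3*C1 = 1. Solving gives C1 = 21/10, C2 = -27/10.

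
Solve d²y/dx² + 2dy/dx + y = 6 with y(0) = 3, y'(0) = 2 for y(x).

y = 6 - 3*exp(-x) - x*exp(-x)

Characteristic equation r² + 2r + 1 = 0 has discriminant (2)² - 4·(1) = 0, so r = -1 is a repeated root.
Hence y_h = (C1 + C2*x)*exp(-x).
For the particular solution try y_p = A0. Substituting and matching coefficients of each power of x gives A0 = 6, so y_p = 6.
General solution: y = 6 + C1*exp(-x) + C2*x*exp(-x).
Apply the initial conditions: y(0) = 6 + C1 = 3 and y'(0) = C2 - C1 = 2. Solving gives C1 = -3, C2 = -1.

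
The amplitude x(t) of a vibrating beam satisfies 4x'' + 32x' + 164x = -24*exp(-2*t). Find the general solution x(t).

Divide through by 4: x'' + 8x' + 41x = -6*exp(-2*t).
Characteristic equation r² + 8r + 41 = 0 has discriminant (8)² - 4·(41) = -100 < 0, so r = -4 ± 5i.
Hence x_h = C1*cos(5*t)*exp(-4*t) + C2*exp(-4*t)*sin(5*t).
Try x_p = A*exp(-2*t). Substituting into the equation and dividing by exp(-2*t) gives A = -6/29, so x_p = -6*exp(-2*t)/29.

x = -6*exp(-2*t)/29 + C1*cos(5*t)*exp(-4*t) + C2*exp(-4*t)*sin(5*t)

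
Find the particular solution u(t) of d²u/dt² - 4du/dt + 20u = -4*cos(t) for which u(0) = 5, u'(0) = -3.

u = -76*cos(t)/377 + 16*sin(t)/377 - 5069*exp(2*t)*sin(4*t)/1508 + 1961*cos(4*t)*exp(2*t)/377

Characteristic equation r² - 4r + 20 = 0 has discriminant (-4)² - 4·(20) = -64 < 0, so r = 2 ± 4i.
Hence u_h = C1*cos(4*t)*exp(2*t) + C2*exp(2*t)*sin(4*t).
Try u_p = A*cos(t) + B*sin(t). Substituting and equating the coefficients of cos(t) and sin(t) gives A = -76/377, B = 16/377, so u_p = -76*cos(t)/377 + 16*sin(t)/377.
General solution: u = -76*cos(t)/377 + 16*sin(t)/377 + C1*cos(4*t)*exp(2*t) + C2*exp(2*t)*sin(4*t).
Apply the initial conditions: u(0) = -76/377 + C1 = 5 and u'(0) = 16/377 + 2*C1 + 4*C2 = -3. Solving gives C1 = 1961/377, C2 = -5069/1508.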